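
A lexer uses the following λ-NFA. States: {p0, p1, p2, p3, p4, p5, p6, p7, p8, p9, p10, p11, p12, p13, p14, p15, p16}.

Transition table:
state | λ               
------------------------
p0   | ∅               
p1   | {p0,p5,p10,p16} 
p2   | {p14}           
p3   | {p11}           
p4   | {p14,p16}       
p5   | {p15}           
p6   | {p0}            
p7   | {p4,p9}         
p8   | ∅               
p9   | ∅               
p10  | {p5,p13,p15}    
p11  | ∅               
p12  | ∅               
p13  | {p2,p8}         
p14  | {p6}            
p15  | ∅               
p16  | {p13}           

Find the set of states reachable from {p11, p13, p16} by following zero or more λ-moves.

Start with {p11, p13, p16}.
From p13 via λ: add p2, p8.
From p2 via λ: add p14.
From p14 via λ: add p6.
From p6 via λ: add p0.
No new states can be added; the closed set is {p0, p2, p6, p8, p11, p13, p14, p16}.

{p0, p2, p6, p8, p11, p13, p14, p16}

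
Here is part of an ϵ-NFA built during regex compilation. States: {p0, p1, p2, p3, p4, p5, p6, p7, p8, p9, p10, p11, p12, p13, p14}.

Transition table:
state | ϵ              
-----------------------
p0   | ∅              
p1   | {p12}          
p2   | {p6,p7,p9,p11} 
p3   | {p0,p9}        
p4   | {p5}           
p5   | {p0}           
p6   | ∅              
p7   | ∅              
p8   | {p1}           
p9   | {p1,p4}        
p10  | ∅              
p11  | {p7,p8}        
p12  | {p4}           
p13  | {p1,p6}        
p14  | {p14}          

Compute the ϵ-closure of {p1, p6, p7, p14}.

Start with {p1, p6, p7, p14}.
From p1 via ϵ: add p12.
From p12 via ϵ: add p4.
From p4 via ϵ: add p5.
From p5 via ϵ: add p0.
No new states can be added; the closed set is {p0, p1, p4, p5, p6, p7, p12, p14}.

{p0, p1, p4, p5, p6, p7, p12, p14}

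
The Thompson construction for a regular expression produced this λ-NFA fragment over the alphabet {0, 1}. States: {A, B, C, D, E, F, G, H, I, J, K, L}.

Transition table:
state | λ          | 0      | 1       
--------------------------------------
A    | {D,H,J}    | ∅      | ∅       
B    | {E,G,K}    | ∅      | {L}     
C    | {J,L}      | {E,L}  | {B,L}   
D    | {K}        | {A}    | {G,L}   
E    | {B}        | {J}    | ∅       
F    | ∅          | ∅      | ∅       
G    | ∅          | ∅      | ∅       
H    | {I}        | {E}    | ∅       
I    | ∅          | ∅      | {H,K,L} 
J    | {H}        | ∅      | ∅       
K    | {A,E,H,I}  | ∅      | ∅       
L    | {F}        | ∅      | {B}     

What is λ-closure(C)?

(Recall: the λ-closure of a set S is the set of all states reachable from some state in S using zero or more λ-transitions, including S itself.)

{C, F, H, I, J, L}

Start with {C}.
From C via λ: add J, L.
From J via λ: add H.
From L via λ: add F.
From H via λ: add I.
No new states can be added; the closed set is {C, F, H, I, J, L}.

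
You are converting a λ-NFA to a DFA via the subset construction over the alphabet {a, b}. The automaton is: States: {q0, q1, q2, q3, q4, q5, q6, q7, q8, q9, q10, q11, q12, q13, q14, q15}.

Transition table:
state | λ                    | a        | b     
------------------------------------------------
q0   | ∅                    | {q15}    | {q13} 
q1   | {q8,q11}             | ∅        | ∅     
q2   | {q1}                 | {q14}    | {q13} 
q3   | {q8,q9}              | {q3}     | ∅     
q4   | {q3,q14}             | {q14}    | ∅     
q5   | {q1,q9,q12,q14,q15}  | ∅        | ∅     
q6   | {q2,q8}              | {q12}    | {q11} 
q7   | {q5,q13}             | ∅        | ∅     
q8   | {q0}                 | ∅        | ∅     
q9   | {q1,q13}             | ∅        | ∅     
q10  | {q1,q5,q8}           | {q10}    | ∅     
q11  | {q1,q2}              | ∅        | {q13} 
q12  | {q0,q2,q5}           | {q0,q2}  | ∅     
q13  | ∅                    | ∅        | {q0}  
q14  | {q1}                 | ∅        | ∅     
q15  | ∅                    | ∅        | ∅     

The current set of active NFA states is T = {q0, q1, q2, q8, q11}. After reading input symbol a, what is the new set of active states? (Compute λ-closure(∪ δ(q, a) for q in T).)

q0 on a → {q15}.
q2 on a → {q14}.
No a-transition from q1, q8, q11.
Union after reading a: {q14, q15}.
Now take the λ-closure:
From q14 via λ: add q1.
From q1 via λ: add q8, q11.
From q8 via λ: add q0.
From q11 via λ: add q2.
No new states can be added; the closed set is {q0, q1, q2, q8, q11, q14, q15}.

{q0, q1, q2, q8, q11, q14, q15}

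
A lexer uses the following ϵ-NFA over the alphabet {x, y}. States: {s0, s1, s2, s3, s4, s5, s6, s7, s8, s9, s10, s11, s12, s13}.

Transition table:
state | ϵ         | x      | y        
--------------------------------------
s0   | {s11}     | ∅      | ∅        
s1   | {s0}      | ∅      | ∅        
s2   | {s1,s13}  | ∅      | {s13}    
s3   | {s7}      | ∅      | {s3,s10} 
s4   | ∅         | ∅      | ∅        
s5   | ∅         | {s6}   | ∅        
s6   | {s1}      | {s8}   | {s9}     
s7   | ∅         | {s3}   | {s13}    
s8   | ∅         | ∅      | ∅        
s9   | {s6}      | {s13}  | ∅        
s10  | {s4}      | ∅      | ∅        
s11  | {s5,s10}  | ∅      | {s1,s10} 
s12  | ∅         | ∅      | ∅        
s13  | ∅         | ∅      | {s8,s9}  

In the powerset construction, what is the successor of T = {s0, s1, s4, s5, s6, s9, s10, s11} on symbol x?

s5 on x → {s6}.
s6 on x → {s8}.
s9 on x → {s13}.
No x-transition from s0, s1, s4, s10, s11.
Union after reading x: {s6, s8, s13}.
Now take the ϵ-closure:
From s6 via ϵ: add s1.
From s1 via ϵ: add s0.
From s0 via ϵ: add s11.
From s11 via ϵ: add s5, s10.
From s10 via ϵ: add s4.
No new states can be added; the closed set is {s0, s1, s4, s5, s6, s8, s10, s11, s13}.

{s0, s1, s4, s5, s6, s8, s10, s11, s13}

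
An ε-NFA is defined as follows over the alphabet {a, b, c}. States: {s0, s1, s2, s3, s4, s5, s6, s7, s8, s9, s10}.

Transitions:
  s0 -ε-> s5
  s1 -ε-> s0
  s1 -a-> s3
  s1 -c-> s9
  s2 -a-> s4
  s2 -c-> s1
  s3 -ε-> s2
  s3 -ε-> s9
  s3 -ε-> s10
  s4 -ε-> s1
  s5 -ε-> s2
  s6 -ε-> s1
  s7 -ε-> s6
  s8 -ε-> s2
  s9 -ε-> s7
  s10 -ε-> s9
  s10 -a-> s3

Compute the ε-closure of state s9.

{s0, s1, s2, s5, s6, s7, s9}

Start with {s9}.
From s9 via ε: add s7.
From s7 via ε: add s6.
From s6 via ε: add s1.
From s1 via ε: add s0.
From s0 via ε: add s5.
From s5 via ε: add s2.
No new states can be added; the closed set is {s0, s1, s2, s5, s6, s7, s9}.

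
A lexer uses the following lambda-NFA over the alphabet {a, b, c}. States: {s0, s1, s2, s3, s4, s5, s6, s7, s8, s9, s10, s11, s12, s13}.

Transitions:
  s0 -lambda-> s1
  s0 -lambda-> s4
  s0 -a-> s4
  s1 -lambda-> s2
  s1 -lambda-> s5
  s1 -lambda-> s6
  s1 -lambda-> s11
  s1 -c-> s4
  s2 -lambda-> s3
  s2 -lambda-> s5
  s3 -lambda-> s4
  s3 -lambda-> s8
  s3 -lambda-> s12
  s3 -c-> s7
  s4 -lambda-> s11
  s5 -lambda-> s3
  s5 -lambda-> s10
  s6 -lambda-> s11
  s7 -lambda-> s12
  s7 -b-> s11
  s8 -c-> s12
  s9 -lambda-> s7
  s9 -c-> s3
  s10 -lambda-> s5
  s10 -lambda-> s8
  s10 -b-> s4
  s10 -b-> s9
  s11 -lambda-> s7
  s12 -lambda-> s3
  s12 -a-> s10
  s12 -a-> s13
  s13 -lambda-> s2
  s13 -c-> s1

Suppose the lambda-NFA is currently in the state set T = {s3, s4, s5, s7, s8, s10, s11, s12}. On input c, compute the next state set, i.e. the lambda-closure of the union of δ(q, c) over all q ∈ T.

s3 on c → {s7}.
s8 on c → {s12}.
No c-transition from s4, s5, s7, s10, s11, s12.
Union after reading c: {s7, s12}.
Now take the lambda-closure:
From s12 via lambda: add s3.
From s3 via lambda: add s4, s8.
From s4 via lambda: add s11.
No new states can be added; the closed set is {s3, s4, s7, s8, s11, s12}.

{s3, s4, s7, s8, s11, s12}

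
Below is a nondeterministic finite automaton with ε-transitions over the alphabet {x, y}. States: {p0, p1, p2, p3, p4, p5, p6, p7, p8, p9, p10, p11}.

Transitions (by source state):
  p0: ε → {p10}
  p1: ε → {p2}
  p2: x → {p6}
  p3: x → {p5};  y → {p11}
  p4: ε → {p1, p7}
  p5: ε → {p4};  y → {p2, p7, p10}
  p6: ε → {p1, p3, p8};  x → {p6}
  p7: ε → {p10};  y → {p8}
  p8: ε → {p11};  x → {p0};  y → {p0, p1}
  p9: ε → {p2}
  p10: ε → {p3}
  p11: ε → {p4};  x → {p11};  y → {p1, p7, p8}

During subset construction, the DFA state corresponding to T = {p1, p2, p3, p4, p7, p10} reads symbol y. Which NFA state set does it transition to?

{p1, p2, p3, p4, p7, p8, p10, p11}

p3 on y → {p11}.
p7 on y → {p8}.
No y-transition from p1, p2, p4, p10.
Union after reading y: {p8, p11}.
Now take the ε-closure:
From p11 via ε: add p4.
From p4 via ε: add p1, p7.
From p1 via ε: add p2.
From p7 via ε: add p10.
From p10 via ε: add p3.
No new states can be added; the closed set is {p1, p2, p3, p4, p7, p8, p10, p11}.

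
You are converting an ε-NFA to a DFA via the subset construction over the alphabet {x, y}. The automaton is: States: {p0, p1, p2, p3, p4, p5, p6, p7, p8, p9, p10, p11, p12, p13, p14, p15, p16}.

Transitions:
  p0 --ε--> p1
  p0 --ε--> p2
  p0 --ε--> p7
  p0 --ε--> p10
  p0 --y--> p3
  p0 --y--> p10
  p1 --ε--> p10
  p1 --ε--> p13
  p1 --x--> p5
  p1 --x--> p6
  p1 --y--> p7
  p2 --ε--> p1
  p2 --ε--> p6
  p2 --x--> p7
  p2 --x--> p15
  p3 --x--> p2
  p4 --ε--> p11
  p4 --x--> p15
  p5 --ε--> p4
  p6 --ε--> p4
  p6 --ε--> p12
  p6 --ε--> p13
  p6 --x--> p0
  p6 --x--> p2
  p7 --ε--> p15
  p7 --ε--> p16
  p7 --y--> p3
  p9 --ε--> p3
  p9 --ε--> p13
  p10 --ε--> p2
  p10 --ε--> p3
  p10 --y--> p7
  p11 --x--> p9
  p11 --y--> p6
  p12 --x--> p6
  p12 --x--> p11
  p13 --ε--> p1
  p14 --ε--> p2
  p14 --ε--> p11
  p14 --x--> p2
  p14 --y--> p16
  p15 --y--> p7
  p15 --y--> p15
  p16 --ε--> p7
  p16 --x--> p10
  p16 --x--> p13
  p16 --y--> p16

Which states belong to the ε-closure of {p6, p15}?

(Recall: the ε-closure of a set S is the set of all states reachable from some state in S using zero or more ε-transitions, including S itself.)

{p1, p2, p3, p4, p6, p10, p11, p12, p13, p15}

Start with {p6, p15}.
From p6 via ε: add p4, p12, p13.
From p4 via ε: add p11.
From p13 via ε: add p1.
From p1 via ε: add p10.
From p10 via ε: add p2, p3.
No new states can be added; the closed set is {p1, p2, p3, p4, p6, p10, p11, p12, p13, p15}.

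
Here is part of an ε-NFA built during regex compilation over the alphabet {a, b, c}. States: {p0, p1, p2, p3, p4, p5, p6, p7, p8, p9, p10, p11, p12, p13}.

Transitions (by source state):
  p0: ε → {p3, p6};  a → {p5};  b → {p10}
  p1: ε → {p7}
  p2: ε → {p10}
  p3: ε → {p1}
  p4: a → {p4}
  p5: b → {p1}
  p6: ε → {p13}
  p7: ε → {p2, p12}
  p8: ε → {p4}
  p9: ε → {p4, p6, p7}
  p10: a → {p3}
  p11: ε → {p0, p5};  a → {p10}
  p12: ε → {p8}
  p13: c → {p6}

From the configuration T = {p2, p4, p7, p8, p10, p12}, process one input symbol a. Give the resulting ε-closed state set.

p4 on a → {p4}.
p10 on a → {p3}.
No a-transition from p2, p7, p8, p12.
Union after reading a: {p3, p4}.
Now take the ε-closure:
From p3 via ε: add p1.
From p1 via ε: add p7.
From p7 via ε: add p2, p12.
From p2 via ε: add p10.
From p12 via ε: add p8.
No new states can be added; the closed set is {p1, p2, p3, p4, p7, p8, p10, p12}.

{p1, p2, p3, p4, p7, p8, p10, p12}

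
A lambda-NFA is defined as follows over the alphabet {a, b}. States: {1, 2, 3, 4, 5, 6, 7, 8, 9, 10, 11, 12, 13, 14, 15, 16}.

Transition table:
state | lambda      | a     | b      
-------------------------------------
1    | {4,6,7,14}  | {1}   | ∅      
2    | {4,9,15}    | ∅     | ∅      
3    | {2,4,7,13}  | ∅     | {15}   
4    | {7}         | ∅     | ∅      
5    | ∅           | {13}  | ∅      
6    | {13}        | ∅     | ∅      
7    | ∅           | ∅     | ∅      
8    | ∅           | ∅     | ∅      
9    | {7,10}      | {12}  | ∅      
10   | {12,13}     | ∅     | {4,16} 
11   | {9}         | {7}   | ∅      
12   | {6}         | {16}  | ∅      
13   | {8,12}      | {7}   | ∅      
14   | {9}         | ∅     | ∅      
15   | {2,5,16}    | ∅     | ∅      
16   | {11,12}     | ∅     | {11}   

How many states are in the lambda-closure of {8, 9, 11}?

Start with {8, 9, 11}.
From 9 via lambda: add 7, 10.
From 10 via lambda: add 12, 13.
From 12 via lambda: add 6.
lambda-closure = {6, 7, 8, 9, 10, 11, 12, 13}, which has 8 states.

8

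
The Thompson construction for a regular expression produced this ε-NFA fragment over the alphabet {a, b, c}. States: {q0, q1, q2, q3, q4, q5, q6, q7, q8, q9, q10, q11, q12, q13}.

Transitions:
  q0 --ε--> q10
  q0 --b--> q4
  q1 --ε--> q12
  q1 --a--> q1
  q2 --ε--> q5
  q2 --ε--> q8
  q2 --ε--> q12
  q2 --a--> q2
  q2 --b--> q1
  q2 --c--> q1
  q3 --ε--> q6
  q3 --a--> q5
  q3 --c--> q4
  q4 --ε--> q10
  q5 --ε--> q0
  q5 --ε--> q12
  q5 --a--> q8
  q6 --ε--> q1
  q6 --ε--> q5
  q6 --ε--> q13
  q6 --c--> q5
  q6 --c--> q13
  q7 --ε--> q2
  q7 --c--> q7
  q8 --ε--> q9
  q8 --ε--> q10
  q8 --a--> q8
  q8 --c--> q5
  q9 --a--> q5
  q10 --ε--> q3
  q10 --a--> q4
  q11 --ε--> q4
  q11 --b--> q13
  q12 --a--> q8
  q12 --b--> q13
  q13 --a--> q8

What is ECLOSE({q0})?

Start with {q0}.
From q0 via ε: add q10.
From q10 via ε: add q3.
From q3 via ε: add q6.
From q6 via ε: add q1, q5, q13.
From q1 via ε: add q12.
No new states can be added; the closed set is {q0, q1, q3, q5, q6, q10, q12, q13}.

{q0, q1, q3, q5, q6, q10, q12, q13}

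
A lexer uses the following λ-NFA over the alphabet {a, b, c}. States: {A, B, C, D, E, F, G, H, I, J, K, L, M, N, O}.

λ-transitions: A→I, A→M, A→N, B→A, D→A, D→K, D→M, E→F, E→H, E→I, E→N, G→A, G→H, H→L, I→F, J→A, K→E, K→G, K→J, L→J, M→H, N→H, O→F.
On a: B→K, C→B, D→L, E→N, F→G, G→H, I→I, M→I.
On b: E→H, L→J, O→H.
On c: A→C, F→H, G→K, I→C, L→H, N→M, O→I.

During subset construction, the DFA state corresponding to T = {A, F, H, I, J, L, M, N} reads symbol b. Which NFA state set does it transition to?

L on b → {J}.
No b-transition from A, F, H, I, J, M, N.
Union after reading b: {J}.
Now take the λ-closure:
From J via λ: add A.
From A via λ: add I, M, N.
From I via λ: add F.
From M via λ: add H.
From H via λ: add L.
No new states can be added; the closed set is {A, F, H, I, J, L, M, N}.

{A, F, H, I, J, L, M, N}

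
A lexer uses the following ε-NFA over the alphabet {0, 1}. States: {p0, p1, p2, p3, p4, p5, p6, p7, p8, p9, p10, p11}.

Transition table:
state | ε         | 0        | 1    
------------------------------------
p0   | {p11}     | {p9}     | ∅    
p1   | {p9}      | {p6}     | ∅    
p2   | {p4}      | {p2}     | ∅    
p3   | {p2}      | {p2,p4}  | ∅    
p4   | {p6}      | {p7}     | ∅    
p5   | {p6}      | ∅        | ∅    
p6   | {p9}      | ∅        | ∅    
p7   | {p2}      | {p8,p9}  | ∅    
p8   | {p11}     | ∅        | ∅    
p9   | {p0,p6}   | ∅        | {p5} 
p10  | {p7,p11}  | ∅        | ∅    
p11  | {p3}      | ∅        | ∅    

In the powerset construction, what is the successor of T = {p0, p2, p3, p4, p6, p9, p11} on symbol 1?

p9 on 1 → {p5}.
No 1-transition from p0, p2, p3, p4, p6, p11.
Union after reading 1: {p5}.
Now take the ε-closure:
From p5 via ε: add p6.
From p6 via ε: add p9.
From p9 via ε: add p0.
From p0 via ε: add p11.
From p11 via ε: add p3.
From p3 via ε: add p2.
From p2 via ε: add p4.
No new states can be added; the closed set is {p0, p2, p3, p4, p5, p6, p9, p11}.

{p0, p2, p3, p4, p5, p6, p9, p11}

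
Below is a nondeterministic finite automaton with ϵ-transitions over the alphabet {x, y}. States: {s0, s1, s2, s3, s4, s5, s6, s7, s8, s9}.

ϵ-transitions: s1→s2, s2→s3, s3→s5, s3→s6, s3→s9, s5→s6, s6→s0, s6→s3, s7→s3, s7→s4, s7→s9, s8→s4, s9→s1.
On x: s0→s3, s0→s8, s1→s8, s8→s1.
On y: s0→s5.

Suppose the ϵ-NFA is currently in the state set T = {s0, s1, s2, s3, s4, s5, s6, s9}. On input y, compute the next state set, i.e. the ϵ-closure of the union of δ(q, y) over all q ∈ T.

s0 on y → {s5}.
No y-transition from s1, s2, s3, s4, s5, s6, s9.
Union after reading y: {s5}.
Now take the ϵ-closure:
From s5 via ϵ: add s6.
From s6 via ϵ: add s0, s3.
From s3 via ϵ: add s9.
From s9 via ϵ: add s1.
From s1 via ϵ: add s2.
No new states can be added; the closed set is {s0, s1, s2, s3, s5, s6, s9}.

{s0, s1, s2, s3, s5, s6, s9}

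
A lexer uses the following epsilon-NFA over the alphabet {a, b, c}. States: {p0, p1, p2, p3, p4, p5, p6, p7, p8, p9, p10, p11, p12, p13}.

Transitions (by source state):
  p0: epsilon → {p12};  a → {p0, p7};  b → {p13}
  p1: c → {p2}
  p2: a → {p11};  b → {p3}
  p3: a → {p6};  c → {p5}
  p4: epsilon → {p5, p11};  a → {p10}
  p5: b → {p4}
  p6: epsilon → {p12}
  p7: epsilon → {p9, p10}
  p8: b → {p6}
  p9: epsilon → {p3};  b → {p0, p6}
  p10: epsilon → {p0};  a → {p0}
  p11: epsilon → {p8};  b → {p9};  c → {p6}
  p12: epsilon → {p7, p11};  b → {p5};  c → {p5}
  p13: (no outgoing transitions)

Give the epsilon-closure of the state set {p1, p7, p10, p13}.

Start with {p1, p7, p10, p13}.
From p7 via epsilon: add p9.
From p10 via epsilon: add p0.
From p0 via epsilon: add p12.
From p9 via epsilon: add p3.
From p12 via epsilon: add p11.
From p11 via epsilon: add p8.
No new states can be added; the closed set is {p0, p1, p3, p7, p8, p9, p10, p11, p12, p13}.

{p0, p1, p3, p7, p8, p9, p10, p11, p12, p13}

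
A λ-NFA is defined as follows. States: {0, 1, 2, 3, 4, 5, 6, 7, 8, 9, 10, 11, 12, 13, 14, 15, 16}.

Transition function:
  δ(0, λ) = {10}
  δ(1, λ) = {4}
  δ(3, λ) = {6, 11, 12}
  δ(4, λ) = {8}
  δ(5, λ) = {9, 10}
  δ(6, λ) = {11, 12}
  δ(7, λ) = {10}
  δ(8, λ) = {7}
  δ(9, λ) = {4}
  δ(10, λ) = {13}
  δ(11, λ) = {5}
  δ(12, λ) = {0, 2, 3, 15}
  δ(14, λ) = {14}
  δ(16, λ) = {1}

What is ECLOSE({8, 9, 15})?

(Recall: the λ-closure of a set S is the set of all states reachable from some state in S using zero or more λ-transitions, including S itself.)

{4, 7, 8, 9, 10, 13, 15}

Start with {8, 9, 15}.
From 8 via λ: add 7.
From 9 via λ: add 4.
From 7 via λ: add 10.
From 10 via λ: add 13.
No new states can be added; the closed set is {4, 7, 8, 9, 10, 13, 15}.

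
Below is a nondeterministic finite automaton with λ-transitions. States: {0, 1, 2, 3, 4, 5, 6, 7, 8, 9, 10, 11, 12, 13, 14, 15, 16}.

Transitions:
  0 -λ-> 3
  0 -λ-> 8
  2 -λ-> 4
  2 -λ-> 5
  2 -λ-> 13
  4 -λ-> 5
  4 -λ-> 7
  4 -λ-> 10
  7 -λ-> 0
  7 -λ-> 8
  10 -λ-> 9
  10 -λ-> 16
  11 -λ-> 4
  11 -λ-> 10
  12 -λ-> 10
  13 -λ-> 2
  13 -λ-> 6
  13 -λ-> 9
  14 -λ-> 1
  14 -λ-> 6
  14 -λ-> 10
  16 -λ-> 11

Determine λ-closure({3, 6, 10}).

Start with {3, 6, 10}.
From 10 via λ: add 9, 16.
From 16 via λ: add 11.
From 11 via λ: add 4.
From 4 via λ: add 5, 7.
From 7 via λ: add 0, 8.
No new states can be added; the closed set is {0, 3, 4, 5, 6, 7, 8, 9, 10, 11, 16}.

{0, 3, 4, 5, 6, 7, 8, 9, 10, 11, 16}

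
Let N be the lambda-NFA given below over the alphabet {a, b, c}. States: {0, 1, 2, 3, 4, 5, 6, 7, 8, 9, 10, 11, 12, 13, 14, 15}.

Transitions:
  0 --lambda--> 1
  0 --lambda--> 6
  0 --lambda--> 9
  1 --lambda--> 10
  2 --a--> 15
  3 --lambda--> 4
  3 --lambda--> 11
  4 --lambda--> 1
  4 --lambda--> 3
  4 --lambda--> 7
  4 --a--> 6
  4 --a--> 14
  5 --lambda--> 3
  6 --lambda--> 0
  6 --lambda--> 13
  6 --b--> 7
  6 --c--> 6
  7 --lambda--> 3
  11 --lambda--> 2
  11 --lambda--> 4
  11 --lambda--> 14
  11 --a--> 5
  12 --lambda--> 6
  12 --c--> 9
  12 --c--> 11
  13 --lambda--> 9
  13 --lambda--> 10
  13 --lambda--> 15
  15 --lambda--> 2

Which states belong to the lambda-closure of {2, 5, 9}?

{1, 2, 3, 4, 5, 7, 9, 10, 11, 14}

Start with {2, 5, 9}.
From 5 via lambda: add 3.
From 3 via lambda: add 4, 11.
From 4 via lambda: add 1, 7.
From 11 via lambda: add 14.
From 1 via lambda: add 10.
No new states can be added; the closed set is {1, 2, 3, 4, 5, 7, 9, 10, 11, 14}.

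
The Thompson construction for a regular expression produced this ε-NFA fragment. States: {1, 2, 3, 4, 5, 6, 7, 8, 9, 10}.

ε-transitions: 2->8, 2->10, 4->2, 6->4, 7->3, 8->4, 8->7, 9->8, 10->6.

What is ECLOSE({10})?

Start with {10}.
From 10 via ε: add 6.
From 6 via ε: add 4.
From 4 via ε: add 2.
From 2 via ε: add 8.
From 8 via ε: add 7.
From 7 via ε: add 3.
No new states can be added; the closed set is {2, 3, 4, 6, 7, 8, 10}.

{2, 3, 4, 6, 7, 8, 10}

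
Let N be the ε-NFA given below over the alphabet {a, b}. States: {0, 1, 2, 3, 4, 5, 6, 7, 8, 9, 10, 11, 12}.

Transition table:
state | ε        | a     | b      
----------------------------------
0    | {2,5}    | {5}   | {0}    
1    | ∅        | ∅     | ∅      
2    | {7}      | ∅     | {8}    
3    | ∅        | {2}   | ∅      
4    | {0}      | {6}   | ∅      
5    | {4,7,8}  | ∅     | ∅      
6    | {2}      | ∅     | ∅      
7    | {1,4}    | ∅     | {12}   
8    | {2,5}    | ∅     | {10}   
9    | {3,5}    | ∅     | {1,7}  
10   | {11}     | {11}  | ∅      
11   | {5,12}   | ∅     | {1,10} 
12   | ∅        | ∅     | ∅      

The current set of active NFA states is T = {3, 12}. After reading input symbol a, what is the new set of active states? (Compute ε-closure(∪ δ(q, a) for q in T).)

3 on a → {2}.
No a-transition from 12.
Union after reading a: {2}.
Now take the ε-closure:
From 2 via ε: add 7.
From 7 via ε: add 1, 4.
From 4 via ε: add 0.
From 0 via ε: add 5.
From 5 via ε: add 8.
No new states can be added; the closed set is {0, 1, 2, 4, 5, 7, 8}.

{0, 1, 2, 4, 5, 7, 8}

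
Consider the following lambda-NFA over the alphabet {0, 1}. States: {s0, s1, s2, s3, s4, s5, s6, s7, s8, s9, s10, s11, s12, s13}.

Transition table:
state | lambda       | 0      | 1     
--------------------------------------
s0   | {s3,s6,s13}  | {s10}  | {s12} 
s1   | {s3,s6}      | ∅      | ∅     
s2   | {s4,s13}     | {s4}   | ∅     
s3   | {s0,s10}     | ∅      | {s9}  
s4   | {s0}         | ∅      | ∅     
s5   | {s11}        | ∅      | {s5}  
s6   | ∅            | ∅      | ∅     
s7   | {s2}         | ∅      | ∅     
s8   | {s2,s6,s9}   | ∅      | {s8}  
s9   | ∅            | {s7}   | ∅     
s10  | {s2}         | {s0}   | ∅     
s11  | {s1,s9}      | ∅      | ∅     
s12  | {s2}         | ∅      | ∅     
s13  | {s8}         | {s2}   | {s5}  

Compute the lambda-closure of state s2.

{s0, s2, s3, s4, s6, s8, s9, s10, s13}

Start with {s2}.
From s2 via lambda: add s4, s13.
From s4 via lambda: add s0.
From s13 via lambda: add s8.
From s0 via lambda: add s3, s6.
From s8 via lambda: add s9.
From s3 via lambda: add s10.
No new states can be added; the closed set is {s0, s2, s3, s4, s6, s8, s9, s10, s13}.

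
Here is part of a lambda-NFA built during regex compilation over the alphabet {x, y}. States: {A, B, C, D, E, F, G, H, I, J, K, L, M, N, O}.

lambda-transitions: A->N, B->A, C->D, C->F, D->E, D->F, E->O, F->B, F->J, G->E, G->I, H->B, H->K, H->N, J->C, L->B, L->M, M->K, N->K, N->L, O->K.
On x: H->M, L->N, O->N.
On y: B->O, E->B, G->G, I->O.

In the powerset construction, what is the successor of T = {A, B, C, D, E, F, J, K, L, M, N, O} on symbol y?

{A, B, K, L, M, N, O}

B on y → {O}.
E on y → {B}.
No y-transition from A, C, D, F, J, K, L, M, N, O.
Union after reading y: {B, O}.
Now take the lambda-closure:
From B via lambda: add A.
From O via lambda: add K.
From A via lambda: add N.
From N via lambda: add L.
From L via lambda: add M.
No new states can be added; the closed set is {A, B, K, L, M, N, O}.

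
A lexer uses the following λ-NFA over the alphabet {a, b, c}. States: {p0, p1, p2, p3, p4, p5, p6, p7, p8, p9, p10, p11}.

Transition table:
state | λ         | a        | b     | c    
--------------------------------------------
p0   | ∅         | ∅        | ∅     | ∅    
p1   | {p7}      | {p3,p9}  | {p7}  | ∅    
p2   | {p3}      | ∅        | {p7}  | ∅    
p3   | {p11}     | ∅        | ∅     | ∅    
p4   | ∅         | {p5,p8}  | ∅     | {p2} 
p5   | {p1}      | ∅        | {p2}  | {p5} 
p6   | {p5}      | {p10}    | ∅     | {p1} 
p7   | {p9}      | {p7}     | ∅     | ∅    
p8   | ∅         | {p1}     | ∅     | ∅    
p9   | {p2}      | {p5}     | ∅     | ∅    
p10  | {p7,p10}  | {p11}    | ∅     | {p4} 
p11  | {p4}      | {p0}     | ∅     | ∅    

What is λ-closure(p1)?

Start with {p1}.
From p1 via λ: add p7.
From p7 via λ: add p9.
From p9 via λ: add p2.
From p2 via λ: add p3.
From p3 via λ: add p11.
From p11 via λ: add p4.
No new states can be added; the closed set is {p1, p2, p3, p4, p7, p9, p11}.

{p1, p2, p3, p4, p7, p9, p11}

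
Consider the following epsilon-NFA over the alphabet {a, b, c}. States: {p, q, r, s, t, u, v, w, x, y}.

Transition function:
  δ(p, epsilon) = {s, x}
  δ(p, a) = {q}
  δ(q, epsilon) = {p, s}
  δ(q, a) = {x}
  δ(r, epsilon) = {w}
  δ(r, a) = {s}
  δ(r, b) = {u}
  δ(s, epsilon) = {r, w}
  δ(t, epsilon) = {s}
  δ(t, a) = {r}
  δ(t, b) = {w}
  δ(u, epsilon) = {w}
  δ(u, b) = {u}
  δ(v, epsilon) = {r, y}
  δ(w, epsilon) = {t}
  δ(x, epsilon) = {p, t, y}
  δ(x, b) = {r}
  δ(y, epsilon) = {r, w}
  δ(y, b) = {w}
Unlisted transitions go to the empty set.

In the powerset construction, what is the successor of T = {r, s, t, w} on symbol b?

{r, s, t, u, w}

r on b → {u}.
t on b → {w}.
No b-transition from s, w.
Union after reading b: {u, w}.
Now take the epsilon-closure:
From w via epsilon: add t.
From t via epsilon: add s.
From s via epsilon: add r.
No new states can be added; the closed set is {r, s, t, u, w}.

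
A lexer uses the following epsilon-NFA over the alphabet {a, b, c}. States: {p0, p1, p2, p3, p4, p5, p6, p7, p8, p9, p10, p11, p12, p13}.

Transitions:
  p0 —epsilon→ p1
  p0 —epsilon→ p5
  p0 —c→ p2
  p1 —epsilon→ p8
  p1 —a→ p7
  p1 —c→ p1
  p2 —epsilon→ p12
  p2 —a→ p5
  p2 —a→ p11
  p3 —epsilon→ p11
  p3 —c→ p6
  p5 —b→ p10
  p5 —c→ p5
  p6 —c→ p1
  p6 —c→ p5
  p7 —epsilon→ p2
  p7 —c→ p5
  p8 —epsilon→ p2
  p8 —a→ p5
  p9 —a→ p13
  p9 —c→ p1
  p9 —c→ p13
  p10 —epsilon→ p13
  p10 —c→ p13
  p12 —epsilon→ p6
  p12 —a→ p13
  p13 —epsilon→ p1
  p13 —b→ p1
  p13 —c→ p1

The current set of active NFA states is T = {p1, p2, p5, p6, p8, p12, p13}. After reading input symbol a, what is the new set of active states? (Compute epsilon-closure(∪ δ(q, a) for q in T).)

p1 on a → {p7}.
p2 on a → {p5, p11}.
p8 on a → {p5}.
p12 on a → {p13}.
No a-transition from p5, p6, p13.
Union after reading a: {p5, p7, p11, p13}.
Now take the epsilon-closure:
From p7 via epsilon: add p2.
From p13 via epsilon: add p1.
From p1 via epsilon: add p8.
From p2 via epsilon: add p12.
From p12 via epsilon: add p6.
No new states can be added; the closed set is {p1, p2, p5, p6, p7, p8, p11, p12, p13}.

{p1, p2, p5, p6, p7, p8, p11, p12, p13}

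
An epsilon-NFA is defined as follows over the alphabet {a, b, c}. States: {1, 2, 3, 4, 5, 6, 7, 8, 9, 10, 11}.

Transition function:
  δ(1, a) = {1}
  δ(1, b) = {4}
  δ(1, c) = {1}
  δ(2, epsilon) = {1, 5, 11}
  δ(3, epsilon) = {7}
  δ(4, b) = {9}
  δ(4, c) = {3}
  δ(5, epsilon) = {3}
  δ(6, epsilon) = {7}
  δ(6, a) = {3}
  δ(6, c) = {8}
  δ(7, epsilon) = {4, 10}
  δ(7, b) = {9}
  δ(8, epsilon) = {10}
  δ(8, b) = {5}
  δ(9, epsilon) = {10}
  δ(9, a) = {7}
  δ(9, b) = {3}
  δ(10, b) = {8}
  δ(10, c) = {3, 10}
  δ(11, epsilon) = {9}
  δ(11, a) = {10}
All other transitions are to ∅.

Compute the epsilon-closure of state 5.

{3, 4, 5, 7, 10}

Start with {5}.
From 5 via epsilon: add 3.
From 3 via epsilon: add 7.
From 7 via epsilon: add 4, 10.
No new states can be added; the closed set is {3, 4, 5, 7, 10}.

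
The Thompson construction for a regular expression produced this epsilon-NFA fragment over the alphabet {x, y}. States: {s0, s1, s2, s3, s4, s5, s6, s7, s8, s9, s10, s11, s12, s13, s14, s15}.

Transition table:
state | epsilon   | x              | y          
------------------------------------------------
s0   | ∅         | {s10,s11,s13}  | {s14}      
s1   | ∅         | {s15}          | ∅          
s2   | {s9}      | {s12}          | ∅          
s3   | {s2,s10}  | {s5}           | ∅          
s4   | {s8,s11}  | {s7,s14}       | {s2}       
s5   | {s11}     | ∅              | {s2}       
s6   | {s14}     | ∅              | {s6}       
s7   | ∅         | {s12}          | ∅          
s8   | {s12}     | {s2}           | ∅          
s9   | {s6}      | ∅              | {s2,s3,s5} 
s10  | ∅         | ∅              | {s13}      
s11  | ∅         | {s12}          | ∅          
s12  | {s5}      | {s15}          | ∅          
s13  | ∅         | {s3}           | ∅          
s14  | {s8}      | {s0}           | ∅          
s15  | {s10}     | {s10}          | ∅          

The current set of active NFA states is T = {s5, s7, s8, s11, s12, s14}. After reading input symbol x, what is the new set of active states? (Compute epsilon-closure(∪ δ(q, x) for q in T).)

s7 on x → {s12}.
s8 on x → {s2}.
s11 on x → {s12}.
s12 on x → {s15}.
s14 on x → {s0}.
No x-transition from s5.
Union after reading x: {s0, s2, s12, s15}.
Now take the epsilon-closure:
From s2 via epsilon: add s9.
From s12 via epsilon: add s5.
From s15 via epsilon: add s10.
From s5 via epsilon: add s11.
From s9 via epsilon: add s6.
From s6 via epsilon: add s14.
From s14 via epsilon: add s8.
No new states can be added; the closed set is {s0, s2, s5, s6, s8, s9, s10, s11, s12, s14, s15}.

{s0, s2, s5, s6, s8, s9, s10, s11, s12, s14, s15}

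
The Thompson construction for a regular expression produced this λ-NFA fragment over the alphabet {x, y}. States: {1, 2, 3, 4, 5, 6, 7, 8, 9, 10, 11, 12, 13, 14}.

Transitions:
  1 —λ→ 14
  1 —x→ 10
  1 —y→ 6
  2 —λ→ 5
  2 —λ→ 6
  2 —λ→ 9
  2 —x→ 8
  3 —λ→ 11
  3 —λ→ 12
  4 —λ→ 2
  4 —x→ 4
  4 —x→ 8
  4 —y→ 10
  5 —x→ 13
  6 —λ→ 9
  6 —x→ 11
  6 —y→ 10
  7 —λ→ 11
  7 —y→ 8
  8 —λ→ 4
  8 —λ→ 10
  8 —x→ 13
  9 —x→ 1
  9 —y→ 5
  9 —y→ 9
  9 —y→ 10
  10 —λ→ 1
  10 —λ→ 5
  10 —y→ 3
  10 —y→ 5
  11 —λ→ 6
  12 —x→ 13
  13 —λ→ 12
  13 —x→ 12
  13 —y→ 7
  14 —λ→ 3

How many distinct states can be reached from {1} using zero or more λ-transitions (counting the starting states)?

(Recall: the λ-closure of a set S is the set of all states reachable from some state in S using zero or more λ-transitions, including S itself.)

Start with {1}.
From 1 via λ: add 14.
From 14 via λ: add 3.
From 3 via λ: add 11, 12.
From 11 via λ: add 6.
From 6 via λ: add 9.
λ-closure = {1, 3, 6, 9, 11, 12, 14}, which has 7 states.

7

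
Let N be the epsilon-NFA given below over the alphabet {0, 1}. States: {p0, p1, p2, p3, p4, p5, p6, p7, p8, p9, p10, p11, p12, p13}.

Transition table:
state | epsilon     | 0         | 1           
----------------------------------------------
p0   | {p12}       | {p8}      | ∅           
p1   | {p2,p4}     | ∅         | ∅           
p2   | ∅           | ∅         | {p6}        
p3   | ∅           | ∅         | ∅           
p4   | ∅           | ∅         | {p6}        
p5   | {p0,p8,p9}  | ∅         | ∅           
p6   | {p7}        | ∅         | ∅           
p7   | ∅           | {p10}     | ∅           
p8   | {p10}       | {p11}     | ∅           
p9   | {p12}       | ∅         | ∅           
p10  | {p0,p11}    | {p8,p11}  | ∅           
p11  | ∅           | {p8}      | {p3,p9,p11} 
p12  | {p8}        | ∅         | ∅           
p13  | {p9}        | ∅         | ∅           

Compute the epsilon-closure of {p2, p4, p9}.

{p0, p2, p4, p8, p9, p10, p11, p12}

Start with {p2, p4, p9}.
From p9 via epsilon: add p12.
From p12 via epsilon: add p8.
From p8 via epsilon: add p10.
From p10 via epsilon: add p0, p11.
No new states can be added; the closed set is {p0, p2, p4, p8, p9, p10, p11, p12}.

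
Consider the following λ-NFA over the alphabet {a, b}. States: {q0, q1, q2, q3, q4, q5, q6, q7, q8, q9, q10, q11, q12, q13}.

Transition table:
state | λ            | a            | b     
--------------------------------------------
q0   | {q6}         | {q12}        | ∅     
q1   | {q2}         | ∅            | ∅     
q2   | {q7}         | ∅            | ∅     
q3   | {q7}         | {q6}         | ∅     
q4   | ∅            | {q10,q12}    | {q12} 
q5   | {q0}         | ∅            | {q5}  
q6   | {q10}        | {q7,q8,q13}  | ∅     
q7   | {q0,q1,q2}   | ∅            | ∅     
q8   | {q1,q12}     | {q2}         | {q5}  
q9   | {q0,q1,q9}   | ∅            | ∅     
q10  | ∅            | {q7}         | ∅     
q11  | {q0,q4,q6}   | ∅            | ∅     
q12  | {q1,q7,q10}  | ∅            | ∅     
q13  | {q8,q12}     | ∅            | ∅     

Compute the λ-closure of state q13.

{q0, q1, q2, q6, q7, q8, q10, q12, q13}

Start with {q13}.
From q13 via λ: add q8, q12.
From q8 via λ: add q1.
From q12 via λ: add q7, q10.
From q1 via λ: add q2.
From q7 via λ: add q0.
From q0 via λ: add q6.
No new states can be added; the closed set is {q0, q1, q2, q6, q7, q8, q10, q12, q13}.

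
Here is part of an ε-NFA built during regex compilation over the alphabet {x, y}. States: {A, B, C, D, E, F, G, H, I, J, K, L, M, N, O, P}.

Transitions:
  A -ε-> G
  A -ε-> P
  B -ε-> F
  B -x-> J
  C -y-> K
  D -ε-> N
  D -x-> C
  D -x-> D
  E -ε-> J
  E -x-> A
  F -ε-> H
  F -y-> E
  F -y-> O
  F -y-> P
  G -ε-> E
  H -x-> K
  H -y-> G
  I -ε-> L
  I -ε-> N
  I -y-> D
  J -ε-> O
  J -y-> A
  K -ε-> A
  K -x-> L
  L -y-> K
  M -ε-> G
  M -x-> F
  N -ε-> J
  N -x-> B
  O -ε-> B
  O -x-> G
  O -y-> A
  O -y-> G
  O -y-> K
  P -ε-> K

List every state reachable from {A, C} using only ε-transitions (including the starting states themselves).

Start with {A, C}.
From A via ε: add G, P.
From G via ε: add E.
From P via ε: add K.
From E via ε: add J.
From J via ε: add O.
From O via ε: add B.
From B via ε: add F.
From F via ε: add H.
No new states can be added; the closed set is {A, B, C, E, F, G, H, J, K, O, P}.

{A, B, C, E, F, G, H, J, K, O, P}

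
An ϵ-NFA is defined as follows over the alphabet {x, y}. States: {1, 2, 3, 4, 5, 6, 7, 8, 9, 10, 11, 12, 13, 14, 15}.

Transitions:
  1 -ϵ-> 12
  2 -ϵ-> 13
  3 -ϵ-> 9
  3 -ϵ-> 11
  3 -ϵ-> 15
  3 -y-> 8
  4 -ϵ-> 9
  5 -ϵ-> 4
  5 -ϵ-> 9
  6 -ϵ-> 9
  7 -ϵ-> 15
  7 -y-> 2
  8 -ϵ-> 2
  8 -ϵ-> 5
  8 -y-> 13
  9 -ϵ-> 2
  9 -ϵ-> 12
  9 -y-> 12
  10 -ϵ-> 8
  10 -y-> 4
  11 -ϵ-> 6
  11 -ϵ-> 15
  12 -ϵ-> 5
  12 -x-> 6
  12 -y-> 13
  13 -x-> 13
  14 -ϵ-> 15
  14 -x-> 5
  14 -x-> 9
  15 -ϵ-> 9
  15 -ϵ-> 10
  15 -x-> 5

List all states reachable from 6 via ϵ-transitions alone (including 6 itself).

Start with {6}.
From 6 via ϵ: add 9.
From 9 via ϵ: add 2, 12.
From 2 via ϵ: add 13.
From 12 via ϵ: add 5.
From 5 via ϵ: add 4.
No new states can be added; the closed set is {2, 4, 5, 6, 9, 12, 13}.

{2, 4, 5, 6, 9, 12, 13}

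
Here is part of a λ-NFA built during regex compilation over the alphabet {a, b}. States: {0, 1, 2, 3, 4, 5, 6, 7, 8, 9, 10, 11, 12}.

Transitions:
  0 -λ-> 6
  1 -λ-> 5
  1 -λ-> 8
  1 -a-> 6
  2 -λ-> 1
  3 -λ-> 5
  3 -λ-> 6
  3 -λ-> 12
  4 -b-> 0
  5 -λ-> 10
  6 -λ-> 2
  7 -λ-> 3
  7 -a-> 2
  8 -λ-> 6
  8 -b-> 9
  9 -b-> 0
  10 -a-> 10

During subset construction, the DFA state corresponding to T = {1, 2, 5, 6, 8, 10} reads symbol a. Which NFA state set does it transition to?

{1, 2, 5, 6, 8, 10}

1 on a → {6}.
10 on a → {10}.
No a-transition from 2, 5, 6, 8.
Union after reading a: {6, 10}.
Now take the λ-closure:
From 6 via λ: add 2.
From 2 via λ: add 1.
From 1 via λ: add 5, 8.
No new states can be added; the closed set is {1, 2, 5, 6, 8, 10}.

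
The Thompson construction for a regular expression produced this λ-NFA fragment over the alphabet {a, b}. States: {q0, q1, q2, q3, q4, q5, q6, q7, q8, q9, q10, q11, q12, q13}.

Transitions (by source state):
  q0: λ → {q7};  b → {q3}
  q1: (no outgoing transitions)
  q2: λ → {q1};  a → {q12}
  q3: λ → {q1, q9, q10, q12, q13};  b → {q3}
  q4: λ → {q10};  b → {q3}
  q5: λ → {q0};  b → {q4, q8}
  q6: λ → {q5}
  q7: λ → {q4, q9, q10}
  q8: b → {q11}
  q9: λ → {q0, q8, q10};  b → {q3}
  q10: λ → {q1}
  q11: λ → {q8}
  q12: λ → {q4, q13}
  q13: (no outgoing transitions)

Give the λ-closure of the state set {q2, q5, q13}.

Start with {q2, q5, q13}.
From q2 via λ: add q1.
From q5 via λ: add q0.
From q0 via λ: add q7.
From q7 via λ: add q4, q9, q10.
From q9 via λ: add q8.
No new states can be added; the closed set is {q0, q1, q2, q4, q5, q7, q8, q9, q10, q13}.

{q0, q1, q2, q4, q5, q7, q8, q9, q10, q13}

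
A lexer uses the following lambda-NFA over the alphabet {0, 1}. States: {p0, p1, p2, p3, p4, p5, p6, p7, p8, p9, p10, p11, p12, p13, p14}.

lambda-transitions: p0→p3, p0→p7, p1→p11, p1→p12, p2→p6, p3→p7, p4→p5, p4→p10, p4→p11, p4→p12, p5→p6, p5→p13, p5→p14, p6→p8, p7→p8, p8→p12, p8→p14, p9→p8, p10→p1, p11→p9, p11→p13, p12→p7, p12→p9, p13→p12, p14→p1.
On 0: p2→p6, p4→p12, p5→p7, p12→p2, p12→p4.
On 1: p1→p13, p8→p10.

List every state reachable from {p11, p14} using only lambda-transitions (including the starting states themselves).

Start with {p11, p14}.
From p11 via lambda: add p9, p13.
From p14 via lambda: add p1.
From p1 via lambda: add p12.
From p9 via lambda: add p8.
From p12 via lambda: add p7.
No new states can be added; the closed set is {p1, p7, p8, p9, p11, p12, p13, p14}.

{p1, p7, p8, p9, p11, p12, p13, p14}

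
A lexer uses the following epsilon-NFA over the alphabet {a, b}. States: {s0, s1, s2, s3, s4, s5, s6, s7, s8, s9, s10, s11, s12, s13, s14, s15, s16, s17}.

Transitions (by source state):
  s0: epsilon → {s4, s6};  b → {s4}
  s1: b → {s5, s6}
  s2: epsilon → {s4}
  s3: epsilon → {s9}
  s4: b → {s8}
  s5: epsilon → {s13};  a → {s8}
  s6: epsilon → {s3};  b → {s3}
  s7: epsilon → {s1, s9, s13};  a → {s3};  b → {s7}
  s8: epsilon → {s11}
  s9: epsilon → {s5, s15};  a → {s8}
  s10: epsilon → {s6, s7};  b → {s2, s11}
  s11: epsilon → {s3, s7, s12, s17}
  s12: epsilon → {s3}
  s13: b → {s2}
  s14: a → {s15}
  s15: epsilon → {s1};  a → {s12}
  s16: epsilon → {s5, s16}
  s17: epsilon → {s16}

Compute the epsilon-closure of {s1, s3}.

{s1, s3, s5, s9, s13, s15}

Start with {s1, s3}.
From s3 via epsilon: add s9.
From s9 via epsilon: add s5, s15.
From s5 via epsilon: add s13.
No new states can be added; the closed set is {s1, s3, s5, s9, s13, s15}.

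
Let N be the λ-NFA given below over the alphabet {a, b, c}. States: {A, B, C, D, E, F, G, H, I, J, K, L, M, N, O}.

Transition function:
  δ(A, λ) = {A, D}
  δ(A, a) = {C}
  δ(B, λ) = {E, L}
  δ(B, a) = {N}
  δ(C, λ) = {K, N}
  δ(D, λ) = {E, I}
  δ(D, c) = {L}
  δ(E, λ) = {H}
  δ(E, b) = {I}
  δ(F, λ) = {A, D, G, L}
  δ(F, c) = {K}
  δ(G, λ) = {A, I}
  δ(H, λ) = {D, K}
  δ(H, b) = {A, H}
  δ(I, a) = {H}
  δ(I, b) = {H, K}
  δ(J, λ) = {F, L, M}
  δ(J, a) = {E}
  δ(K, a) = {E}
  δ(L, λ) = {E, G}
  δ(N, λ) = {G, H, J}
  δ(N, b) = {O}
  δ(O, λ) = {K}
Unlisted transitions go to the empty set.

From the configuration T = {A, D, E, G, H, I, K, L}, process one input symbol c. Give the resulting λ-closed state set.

{A, D, E, G, H, I, K, L}

D on c → {L}.
No c-transition from A, E, G, H, I, K, L.
Union after reading c: {L}.
Now take the λ-closure:
From L via λ: add E, G.
From E via λ: add H.
From G via λ: add A, I.
From A via λ: add D.
From H via λ: add K.
No new states can be added; the closed set is {A, D, E, G, H, I, K, L}.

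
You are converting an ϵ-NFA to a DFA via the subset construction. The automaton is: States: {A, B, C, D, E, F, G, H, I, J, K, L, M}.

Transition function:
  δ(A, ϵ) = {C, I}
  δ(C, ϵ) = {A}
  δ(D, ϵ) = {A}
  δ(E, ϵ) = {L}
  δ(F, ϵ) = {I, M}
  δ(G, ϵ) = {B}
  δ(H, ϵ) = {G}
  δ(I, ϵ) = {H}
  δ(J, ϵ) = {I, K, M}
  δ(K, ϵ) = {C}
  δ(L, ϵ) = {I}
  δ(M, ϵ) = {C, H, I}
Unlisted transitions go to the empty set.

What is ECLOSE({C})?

{A, B, C, G, H, I}

Start with {C}.
From C via ϵ: add A.
From A via ϵ: add I.
From I via ϵ: add H.
From H via ϵ: add G.
From G via ϵ: add B.
No new states can be added; the closed set is {A, B, C, G, H, I}.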